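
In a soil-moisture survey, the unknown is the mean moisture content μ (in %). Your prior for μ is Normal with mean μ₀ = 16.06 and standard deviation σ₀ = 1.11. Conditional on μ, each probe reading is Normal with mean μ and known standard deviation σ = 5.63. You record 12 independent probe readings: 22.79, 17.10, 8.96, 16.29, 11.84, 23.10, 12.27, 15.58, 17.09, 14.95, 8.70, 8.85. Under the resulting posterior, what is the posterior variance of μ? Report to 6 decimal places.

For Normal data with known variance σ², a Normal(μ₀, σ₀²) prior on μ is conjugate. Posterior precision = 1/σ₀² + n/σ²; posterior mean is the precision-weighted average of μ₀ and x̄.
σ₀² = 1.11² = 1.2321, σ² = 5.63² = 31.6969; σ² + n·σ₀² = 31.6969 + 12·1.2321 = 46.4821.
Posterior precision = 1/σ₀² + n/σ² = 1/1.2321 + 12/31.6969 = (σ² + n·σ₀²)/(σ₀²σ²) = 46.4821/(1.2321·31.6969); posterior variance σₙ² = σ₀²σ²/(σ² + n·σ₀²) = 1.2321·31.6969/46.4821 = 0.840189.

0.840189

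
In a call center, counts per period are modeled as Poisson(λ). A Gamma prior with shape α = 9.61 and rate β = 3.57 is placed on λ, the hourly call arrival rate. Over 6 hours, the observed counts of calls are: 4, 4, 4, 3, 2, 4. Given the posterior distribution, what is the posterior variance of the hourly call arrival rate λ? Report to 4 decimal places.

0.3342

With a Gamma(shape α, rate β) prior, the Poisson likelihood is conjugate: the posterior is Gamma(α + ΣXᵢ, β + n).
Sum of counts S = 21 over n = 6 hours.
Posterior: Gamma(α+S, β+n) = Gamma(9.61+21, 3.57+6) = Gamma(30.61, 9.57).
Var = α/β² = 30.61/9.57² = 0.3342.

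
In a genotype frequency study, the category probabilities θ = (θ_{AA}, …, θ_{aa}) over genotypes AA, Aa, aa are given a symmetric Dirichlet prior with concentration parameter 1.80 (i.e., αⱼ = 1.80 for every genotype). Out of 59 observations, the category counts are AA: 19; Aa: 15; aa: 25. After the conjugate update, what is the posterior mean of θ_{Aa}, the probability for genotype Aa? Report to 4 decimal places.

The Dirichlet prior is conjugate to the Multinomial likelihood: each posterior αⱼ = prior αⱼ + observed count nⱼ.
Posterior concentration: (20.80, 16.80, 26.80), total = 64.40.
E[θ_{Aa}|data] = α_{Aa}/Σα = 16.80/64.40 = 0.2609.

0.2609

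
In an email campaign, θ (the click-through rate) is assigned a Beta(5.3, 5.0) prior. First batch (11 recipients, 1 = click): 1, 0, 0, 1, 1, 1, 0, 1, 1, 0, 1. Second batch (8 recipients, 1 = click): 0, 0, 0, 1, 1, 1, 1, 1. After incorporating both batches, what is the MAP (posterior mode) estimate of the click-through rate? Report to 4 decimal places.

The Beta prior is conjugate to a Binomial/Bernoulli likelihood; the update adds successes to α and failures to β.
After batch 1: Beta(5.3+7, 5.0+4) = Beta(12.3, 9.0).
After batch 2: Beta(12.3+5, 9.0+3) = Beta(17.3, 12.0).
Mode of Beta(a,b) for a,b>1 is (a−1)/(a+b−2) = 16.3/27.3 = 0.5971.

0.5971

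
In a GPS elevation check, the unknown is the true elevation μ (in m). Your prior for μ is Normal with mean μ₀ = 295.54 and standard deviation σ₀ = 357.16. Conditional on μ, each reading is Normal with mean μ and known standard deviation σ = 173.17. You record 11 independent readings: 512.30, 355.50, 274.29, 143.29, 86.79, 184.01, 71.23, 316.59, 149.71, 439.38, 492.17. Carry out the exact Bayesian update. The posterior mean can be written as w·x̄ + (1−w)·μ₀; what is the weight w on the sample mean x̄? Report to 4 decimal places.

0.9791

For Normal data with known variance σ², a Normal(μ₀, σ₀²) prior on μ is conjugate. Posterior precision = 1/σ₀² + n/σ²; posterior mean is the precision-weighted average of μ₀ and x̄.
σ₀² = 357.16² = 127563.2656, σ² = 173.17² = 29987.8489. Prior precision 1/σ₀² = 1/127563.2656; data precision n/σ² = 11/29987.8489.
w = (n/σ²)/(1/σ₀² + n/σ²) = n·σ₀²/(σ² + n·σ₀²) = 11·127563.2656/(29987.8489 + 11·127563.2656) = 1403195.9216/1433183.7705 = 0.9791.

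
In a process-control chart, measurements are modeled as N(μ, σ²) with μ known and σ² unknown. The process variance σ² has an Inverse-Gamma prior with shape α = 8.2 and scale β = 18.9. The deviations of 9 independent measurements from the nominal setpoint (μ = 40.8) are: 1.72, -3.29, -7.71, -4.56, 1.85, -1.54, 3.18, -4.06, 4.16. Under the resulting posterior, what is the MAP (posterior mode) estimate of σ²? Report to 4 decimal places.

6.6247

With known mean μ and an Inverse-Gamma(α, β) prior on σ², the Normal likelihood is conjugate: posterior is Inv-Gamma(α + n/2, β + Σ(xᵢ−μ)²/2).
Σ(xᵢ−μ)² = (1.72)² + (-3.29)² + (-7.71)² + (-4.56)² + (1.85)² + (-1.54)² + (3.18)² + (-4.06)² + (4.16)² = 143.7159.
Posterior: Inv-Gamma(8.2 + 9/2, 18.9 + 143.7159/2) = Inv-Gamma(12.70, 90.75795).
Mode = β/(α+1) = 90.75795/13.70 = 6.6247.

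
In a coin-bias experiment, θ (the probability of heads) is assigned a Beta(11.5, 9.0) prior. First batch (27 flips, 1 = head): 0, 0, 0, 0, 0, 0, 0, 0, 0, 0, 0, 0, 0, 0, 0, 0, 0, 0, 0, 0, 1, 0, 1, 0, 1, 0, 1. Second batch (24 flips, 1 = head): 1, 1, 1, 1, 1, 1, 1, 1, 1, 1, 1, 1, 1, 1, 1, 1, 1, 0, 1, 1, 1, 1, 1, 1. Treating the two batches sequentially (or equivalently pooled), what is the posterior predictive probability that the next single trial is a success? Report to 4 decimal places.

0.5385

The Beta prior is conjugate to a Binomial/Bernoulli likelihood; the update adds successes to α and failures to β.
After batch 1: Beta(11.5+4, 9.0+23) = Beta(15.5, 32.0).
After batch 2: Beta(15.5+23, 32.0+1) = Beta(38.5, 33.0).
For a single future Bernoulli trial, P(success | data) = α/(α+β) = 0.5385.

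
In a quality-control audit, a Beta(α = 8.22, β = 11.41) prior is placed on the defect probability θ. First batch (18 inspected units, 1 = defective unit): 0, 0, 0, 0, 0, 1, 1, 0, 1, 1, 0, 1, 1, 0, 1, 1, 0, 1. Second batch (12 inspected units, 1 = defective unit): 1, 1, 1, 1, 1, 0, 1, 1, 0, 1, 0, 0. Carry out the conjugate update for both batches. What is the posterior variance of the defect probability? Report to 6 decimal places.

0.004936

The Beta prior is conjugate to a Binomial/Bernoulli likelihood; the update adds successes to α and failures to β.
After batch 1: Beta(8.22+9, 11.41+9) = Beta(17.22, 20.41).
After batch 2: Beta(17.22+8, 20.41+4) = Beta(25.22, 24.41).
Var = αβ/((α+β)²(α+β+1)) = 25.22·24.41/(49.63²·50.63) = 0.004936.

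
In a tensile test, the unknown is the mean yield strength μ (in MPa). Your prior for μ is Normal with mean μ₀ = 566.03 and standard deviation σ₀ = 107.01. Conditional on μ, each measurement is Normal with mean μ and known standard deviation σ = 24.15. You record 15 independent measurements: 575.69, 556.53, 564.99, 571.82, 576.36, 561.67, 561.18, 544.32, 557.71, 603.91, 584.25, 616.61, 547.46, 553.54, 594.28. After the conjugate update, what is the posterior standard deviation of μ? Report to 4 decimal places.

6.2249

For Normal data with known variance σ², a Normal(μ₀, σ₀²) prior on μ is conjugate. Posterior precision = 1/σ₀² + n/σ²; posterior mean is the precision-weighted average of μ₀ and x̄.
σ₀² = 107.01² = 11451.1401, σ² = 24.15² = 583.2225; σ² + n·σ₀² = 583.2225 + 15·11451.1401 = 172350.324.
Posterior precision = 1/σ₀² + n/σ² = 1/11451.1401 + 15/583.2225 = (σ² + n·σ₀²)/(σ₀²σ²) = 172350.324/(11451.1401·583.2225); posterior variance σₙ² = σ₀²σ²/(σ² + n·σ₀²) = 11451.1401·583.2225/172350.324 = 38.749927.
Posterior SD = √σₙ² = √(11451.1401·583.2225/172350.324) = 6.2249.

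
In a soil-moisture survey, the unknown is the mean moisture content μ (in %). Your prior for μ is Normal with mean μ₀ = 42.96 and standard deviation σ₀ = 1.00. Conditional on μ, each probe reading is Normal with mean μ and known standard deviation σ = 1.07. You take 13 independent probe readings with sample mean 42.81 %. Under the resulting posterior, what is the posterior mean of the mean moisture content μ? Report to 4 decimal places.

42.8221

For Normal data with known variance σ², a Normal(μ₀, σ₀²) prior on μ is conjugate. Posterior precision = 1/σ₀² + n/σ²; posterior mean is the precision-weighted average of μ₀ and x̄.
n·x̄ = 13·42.81 = 556.53.
σ₀² = 1.00² = 1, σ² = 1.07² = 1.1449; σ² + n·σ₀² = 1.1449 + 13·1 = 14.1449.
Posterior mean = (μ₀/σ₀² + n·x̄/σ²)/(1/σ₀² + n/σ²) = (σ²·μ₀ + σ₀²·n·x̄)/(σ² + n·σ₀²) = (1.1449·42.96 + 1·556.53)/14.1449 = 605.714904/14.1449 = 42.8221.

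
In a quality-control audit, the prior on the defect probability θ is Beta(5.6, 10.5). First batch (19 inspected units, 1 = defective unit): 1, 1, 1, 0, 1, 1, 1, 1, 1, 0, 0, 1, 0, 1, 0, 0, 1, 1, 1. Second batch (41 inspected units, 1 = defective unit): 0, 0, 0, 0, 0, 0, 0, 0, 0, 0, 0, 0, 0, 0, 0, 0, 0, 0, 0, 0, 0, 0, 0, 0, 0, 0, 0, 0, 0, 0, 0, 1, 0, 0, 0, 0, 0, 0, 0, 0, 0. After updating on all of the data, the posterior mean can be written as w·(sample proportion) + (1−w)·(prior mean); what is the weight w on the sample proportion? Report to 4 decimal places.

0.7884

The Beta prior is conjugate to a Binomial/Bernoulli likelihood; the update adds successes to α and failures to β.
Total number of inspected units: n = 19 + 41 = 60.
Posterior mean = (α₀+k)/(α₀+β₀+n) = [n/(α₀+β₀+n)]·(k/n) + [(α₀+β₀)/(α₀+β₀+n)]·α₀/(α₀+β₀), so only n and the prior enter the weight.
The weight on the data is w = n/(α₀+β₀+n) = 60/(5.6+10.5+60) = 60/76.1 = 0.7884.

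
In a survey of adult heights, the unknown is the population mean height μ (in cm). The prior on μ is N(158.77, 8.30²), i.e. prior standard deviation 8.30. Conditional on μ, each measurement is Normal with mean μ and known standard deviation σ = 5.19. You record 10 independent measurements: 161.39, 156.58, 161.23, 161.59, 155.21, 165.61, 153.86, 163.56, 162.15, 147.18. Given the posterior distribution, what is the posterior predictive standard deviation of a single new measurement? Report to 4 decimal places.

5.4340

For Normal data with known variance σ², a Normal(μ₀, σ₀²) prior on μ is conjugate. Posterior precision = 1/σ₀² + n/σ²; posterior mean is the precision-weighted average of μ₀ and x̄.
σ₀² = 8.30² = 68.89, σ² = 5.19² = 26.9361; σ² + n·σ₀² = 26.9361 + 10·68.89 = 715.8361.
Posterior precision = 1/σ₀² + n/σ² = 1/68.89 + 10/26.9361 = (σ² + n·σ₀²)/(σ₀²σ²) = 715.8361/(68.89·26.9361); posterior variance σₙ² = σ₀²σ²/(σ² + n·σ₀²) = 68.89·26.9361/715.8361 = 2.592253.
Predictive variance for one new observation = σₙ² + σ² = 68.89·26.9361/715.8361 + 26.9361 = σ²·(σ₀² + 715.8361)/715.8361 = 26.9361·784.7261/715.8361 = 29.528353; SD = √(26.9361·784.7261/715.8361) = 5.4340.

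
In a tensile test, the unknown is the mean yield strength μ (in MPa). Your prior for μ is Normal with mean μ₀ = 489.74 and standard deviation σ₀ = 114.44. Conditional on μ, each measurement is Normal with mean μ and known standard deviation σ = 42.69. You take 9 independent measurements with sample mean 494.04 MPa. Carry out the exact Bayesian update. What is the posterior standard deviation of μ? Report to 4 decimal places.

14.1213

For Normal data with known variance σ², a Normal(μ₀, σ₀²) prior on μ is conjugate. Posterior precision = 1/σ₀² + n/σ²; posterior mean is the precision-weighted average of μ₀ and x̄.
σ₀² = 114.44² = 13096.5136, σ² = 42.69² = 1822.4361; σ² + n·σ₀² = 1822.4361 + 9·13096.5136 = 119691.0585.
Posterior precision = 1/σ₀² + n/σ² = 1/13096.5136 + 9/1822.4361 = (σ² + n·σ₀²)/(σ₀²σ²) = 119691.0585/(13096.5136·1822.4361); posterior variance σₙ² = σ₀²σ²/(σ² + n·σ₀²) = 13096.5136·1822.4361/119691.0585 = 199.409709.
Posterior SD = √σₙ² = √(13096.5136·1822.4361/119691.0585) = 14.1213.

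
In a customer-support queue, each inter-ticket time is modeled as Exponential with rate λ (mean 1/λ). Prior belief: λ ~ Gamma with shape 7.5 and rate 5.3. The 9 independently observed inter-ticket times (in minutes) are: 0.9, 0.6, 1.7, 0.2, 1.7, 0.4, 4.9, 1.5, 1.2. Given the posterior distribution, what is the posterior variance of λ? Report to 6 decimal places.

0.048736

With a Gamma(shape α, rate β) prior on the exponential rate λ, the posterior after n observations with total T = Σxᵢ is Gamma(α+n, β+T).
Sum of observations T = 13.1 minutes; n = 9.
Posterior: Gamma(7.5+9, 5.3+13.1) = Gamma(16.5, 18.4).
Var = α/β² = 0.048736.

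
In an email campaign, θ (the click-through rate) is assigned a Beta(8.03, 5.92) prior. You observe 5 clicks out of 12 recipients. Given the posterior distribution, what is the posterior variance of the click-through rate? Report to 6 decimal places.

The Beta prior is conjugate to a Binomial/Bernoulli likelihood; the update adds successes to α and failures to β.
Posterior: Beta(α+k, β+n−k) = Beta(8.03+5, 5.92+7) = Beta(13.03, 12.92).
Var = αβ/((α+β)²(α+β+1)) = 13.03·12.92/(25.95²·26.95) = 0.009276.

0.009276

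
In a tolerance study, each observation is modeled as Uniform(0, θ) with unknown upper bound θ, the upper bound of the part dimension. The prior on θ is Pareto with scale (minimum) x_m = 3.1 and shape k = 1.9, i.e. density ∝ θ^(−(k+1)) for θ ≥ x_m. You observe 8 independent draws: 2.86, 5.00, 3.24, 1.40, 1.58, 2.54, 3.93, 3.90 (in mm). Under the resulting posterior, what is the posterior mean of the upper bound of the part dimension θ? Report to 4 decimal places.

5.5618

A Pareto(scale x_m, shape k) prior on the upper bound θ of Uniform(0, θ) is conjugate: posterior is Pareto(max(x_m, max xᵢ), k + n).
Sample maximum = 5.00; prior scale x_m = 3.1 → posterior scale = max = 5.00.
Posterior shape = 1.9 + 8 = 9.9.
E[θ|data] = k·x_m/(k−1) = 9.9·5.00/8.9 = 5.5618.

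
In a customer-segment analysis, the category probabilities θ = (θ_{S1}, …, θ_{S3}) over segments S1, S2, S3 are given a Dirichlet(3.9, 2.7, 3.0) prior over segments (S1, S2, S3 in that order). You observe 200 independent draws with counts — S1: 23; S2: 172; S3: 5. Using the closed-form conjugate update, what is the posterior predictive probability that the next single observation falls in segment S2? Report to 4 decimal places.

The Dirichlet prior is conjugate to the Multinomial likelihood: each posterior αⱼ = prior αⱼ + observed count nⱼ.
Posterior concentration: (26.9, 174.7, 8.0), total = 209.6.
P(next = S2 | data) = α_{S2}/Σα = 0.8335.

0.8335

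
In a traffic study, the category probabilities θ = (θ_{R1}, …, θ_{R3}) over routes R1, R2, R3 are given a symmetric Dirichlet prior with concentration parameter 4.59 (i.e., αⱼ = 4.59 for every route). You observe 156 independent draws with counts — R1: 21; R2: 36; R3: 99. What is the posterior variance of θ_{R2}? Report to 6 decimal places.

The Dirichlet prior is conjugate to the Multinomial likelihood: each posterior αⱼ = prior αⱼ + observed count nⱼ.
Posterior concentration: (25.59, 40.59, 103.59), total = 169.77.
Var[θ_j] = α_j(Σα−α_j)/((Σα)²(Σα+1)) = 40.59·129.18/(169.77²·170.77) = 0.001065.

0.001065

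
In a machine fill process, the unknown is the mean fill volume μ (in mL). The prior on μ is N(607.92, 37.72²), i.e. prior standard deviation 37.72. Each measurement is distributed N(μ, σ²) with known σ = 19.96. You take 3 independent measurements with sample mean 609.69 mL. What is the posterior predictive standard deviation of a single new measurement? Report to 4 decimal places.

22.8005

For Normal data with known variance σ², a Normal(μ₀, σ₀²) prior on μ is conjugate. Posterior precision = 1/σ₀² + n/σ²; posterior mean is the precision-weighted average of μ₀ and x̄.
σ₀² = 37.72² = 1422.7984, σ² = 19.96² = 398.4016; σ² + n·σ₀² = 398.4016 + 3·1422.7984 = 4666.7968.
Posterior precision = 1/σ₀² + n/σ² = 1/1422.7984 + 3/398.4016 = (σ² + n·σ₀²)/(σ₀²σ²) = 4666.7968/(1422.7984·398.4016); posterior variance σₙ² = σ₀²σ²/(σ² + n·σ₀²) = 1422.7984·398.4016/4666.7968 = 121.463433.
Predictive variance for one new observation = σₙ² + σ² = 1422.7984·398.4016/4666.7968 + 398.4016 = σ²·(σ₀² + 4666.7968)/4666.7968 = 398.4016·6089.5952/4666.7968 = 519.865033; SD = √(398.4016·6089.5952/4666.7968) = 22.8005.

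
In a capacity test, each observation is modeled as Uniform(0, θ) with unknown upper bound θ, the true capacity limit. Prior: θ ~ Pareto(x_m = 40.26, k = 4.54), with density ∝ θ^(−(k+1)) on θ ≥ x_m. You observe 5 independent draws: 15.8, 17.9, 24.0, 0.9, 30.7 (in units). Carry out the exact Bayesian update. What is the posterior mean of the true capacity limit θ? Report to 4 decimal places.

A Pareto(scale x_m, shape k) prior on the upper bound θ of Uniform(0, θ) is conjugate: posterior is Pareto(max(x_m, max xᵢ), k + n).
Sample maximum = 30.7; prior scale x_m = 40.26 → posterior scale = max = 40.26.
Posterior shape = 4.54 + 5 = 9.54.
E[θ|data] = k·x_m/(k−1) = 9.54·40.26/8.54 = 44.9743.

44.9743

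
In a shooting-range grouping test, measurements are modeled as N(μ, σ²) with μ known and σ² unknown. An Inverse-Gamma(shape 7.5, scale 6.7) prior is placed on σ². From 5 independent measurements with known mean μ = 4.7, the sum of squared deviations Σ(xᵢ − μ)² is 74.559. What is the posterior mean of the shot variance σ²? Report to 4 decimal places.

With known mean μ and an Inverse-Gamma(α, β) prior on σ², the Normal likelihood is conjugate: posterior is Inv-Gamma(α + n/2, β + Σ(xᵢ−μ)²/2).
Posterior: Inv-Gamma(7.5 + 5/2, 6.7 + 74.559/2) = Inv-Gamma(10.00, 43.9795).
E[σ²|data] = β/(α−1) = 43.9795/9.00 = 4.8866.

4.8866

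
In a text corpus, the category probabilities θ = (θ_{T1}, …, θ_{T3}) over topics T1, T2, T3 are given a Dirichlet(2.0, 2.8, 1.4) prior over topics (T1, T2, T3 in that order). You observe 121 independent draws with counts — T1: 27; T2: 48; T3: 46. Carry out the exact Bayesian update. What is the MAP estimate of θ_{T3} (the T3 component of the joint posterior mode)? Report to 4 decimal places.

The Dirichlet prior is conjugate to the Multinomial likelihood: each posterior αⱼ = prior αⱼ + observed count nⱼ.
Posterior concentration: (29.0, 50.8, 47.4), total = 127.2.
Joint mode component: (α_{T3}−1)/(Σα−K) = 46.4/124.2 = 0.3736.

0.3736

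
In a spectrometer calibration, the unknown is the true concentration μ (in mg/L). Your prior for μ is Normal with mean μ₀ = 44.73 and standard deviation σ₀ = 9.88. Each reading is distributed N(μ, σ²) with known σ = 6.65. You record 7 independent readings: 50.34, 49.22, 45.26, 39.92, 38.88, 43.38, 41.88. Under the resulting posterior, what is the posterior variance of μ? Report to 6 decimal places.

For Normal data with known variance σ², a Normal(μ₀, σ₀²) prior on μ is conjugate. Posterior precision = 1/σ₀² + n/σ²; posterior mean is the precision-weighted average of μ₀ and x̄.
σ₀² = 9.88² = 97.6144, σ² = 6.65² = 44.2225; σ² + n·σ₀² = 44.2225 + 7·97.6144 = 727.5233.
Posterior precision = 1/σ₀² + n/σ² = 1/97.6144 + 7/44.2225 = (σ² + n·σ₀²)/(σ₀²σ²) = 727.5233/(97.6144·44.2225); posterior variance σₙ² = σ₀²σ²/(σ² + n·σ₀²) = 97.6144·44.2225/727.5233 = 5.933491.

5.933491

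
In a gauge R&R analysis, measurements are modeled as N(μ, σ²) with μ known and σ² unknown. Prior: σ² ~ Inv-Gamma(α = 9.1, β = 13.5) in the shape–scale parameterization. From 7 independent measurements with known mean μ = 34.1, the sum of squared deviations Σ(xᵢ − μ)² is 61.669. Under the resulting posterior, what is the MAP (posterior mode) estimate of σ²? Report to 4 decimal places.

With known mean μ and an Inverse-Gamma(α, β) prior on σ², the Normal likelihood is conjugate: posterior is Inv-Gamma(α + n/2, β + Σ(xᵢ−μ)²/2).
Posterior: Inv-Gamma(9.1 + 7/2, 13.5 + 61.669/2) = Inv-Gamma(12.60, 44.3345).
Mode = β/(α+1) = 44.3345/13.60 = 3.2599.

3.2599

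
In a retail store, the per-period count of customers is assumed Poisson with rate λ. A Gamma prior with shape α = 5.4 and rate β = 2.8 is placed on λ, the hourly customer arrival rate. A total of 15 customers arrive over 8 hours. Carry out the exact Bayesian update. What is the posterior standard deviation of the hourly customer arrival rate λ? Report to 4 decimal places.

0.4182

With a Gamma(shape α, rate β) prior, the Poisson likelihood is conjugate: the posterior is Gamma(α + ΣXᵢ, β + n).
Posterior: Gamma(α+S, β+n) = Gamma(5.4+15, 2.8+8) = Gamma(20.4, 10.8).
SD = √α/β = √20.4/10.8 = 0.4182.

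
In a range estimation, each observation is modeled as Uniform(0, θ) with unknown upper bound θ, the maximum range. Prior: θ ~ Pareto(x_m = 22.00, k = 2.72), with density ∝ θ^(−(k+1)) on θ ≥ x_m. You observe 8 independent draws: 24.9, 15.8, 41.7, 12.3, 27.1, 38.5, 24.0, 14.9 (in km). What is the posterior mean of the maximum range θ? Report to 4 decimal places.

A Pareto(scale x_m, shape k) prior on the upper bound θ of Uniform(0, θ) is conjugate: posterior is Pareto(max(x_m, max xᵢ), k + n).
Sample maximum = 41.7; prior scale x_m = 22.00 → posterior scale = max = 41.70.
Posterior shape = 2.72 + 8 = 10.72.
E[θ|data] = k·x_m/(k−1) = 10.72·41.70/9.72 = 45.9901.

45.9901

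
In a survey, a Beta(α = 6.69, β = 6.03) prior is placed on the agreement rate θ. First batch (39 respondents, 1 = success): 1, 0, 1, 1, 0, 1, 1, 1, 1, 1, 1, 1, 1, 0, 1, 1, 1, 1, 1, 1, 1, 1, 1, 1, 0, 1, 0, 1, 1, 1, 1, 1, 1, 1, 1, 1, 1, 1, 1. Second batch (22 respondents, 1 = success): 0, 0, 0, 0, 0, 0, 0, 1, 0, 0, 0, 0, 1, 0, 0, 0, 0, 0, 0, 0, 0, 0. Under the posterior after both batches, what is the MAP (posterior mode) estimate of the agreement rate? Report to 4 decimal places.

The Beta prior is conjugate to a Binomial/Bernoulli likelihood; the update adds successes to α and failures to β.
After batch 1: Beta(6.69+34, 6.03+5) = Beta(40.69, 11.03).
After batch 2: Beta(40.69+2, 11.03+20) = Beta(42.69, 31.03).
Mode of Beta(a,b) for a,b>1 is (a−1)/(a+b−2) = 41.69/71.72 = 0.5813.

0.5813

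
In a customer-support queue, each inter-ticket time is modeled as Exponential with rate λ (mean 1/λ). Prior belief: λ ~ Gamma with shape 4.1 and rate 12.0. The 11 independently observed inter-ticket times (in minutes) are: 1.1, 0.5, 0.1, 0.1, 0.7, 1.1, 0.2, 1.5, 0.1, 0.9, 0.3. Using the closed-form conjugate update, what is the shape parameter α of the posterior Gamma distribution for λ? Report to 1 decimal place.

15.1

With a Gamma(shape α, rate β) prior on the exponential rate λ, the posterior after n observations with total T = Σxᵢ is Gamma(α+n, β+T).
Sum of observations T = 6.6 minutes; n = 11.
Posterior: Gamma(4.1+11, 12.0+6.6) = Gamma(15.1, 18.6).
Posterior α = 15.1.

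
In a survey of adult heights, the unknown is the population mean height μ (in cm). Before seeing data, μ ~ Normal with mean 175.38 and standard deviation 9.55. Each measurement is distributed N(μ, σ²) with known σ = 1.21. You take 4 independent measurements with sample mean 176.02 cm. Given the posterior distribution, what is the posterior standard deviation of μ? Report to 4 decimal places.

0.6038

For Normal data with known variance σ², a Normal(μ₀, σ₀²) prior on μ is conjugate. Posterior precision = 1/σ₀² + n/σ²; posterior mean is the precision-weighted average of μ₀ and x̄.
σ₀² = 9.55² = 91.2025, σ² = 1.21² = 1.4641; σ² + n·σ₀² = 1.4641 + 4·91.2025 = 366.2741.
Posterior precision = 1/σ₀² + n/σ² = 1/91.2025 + 4/1.4641 = (σ² + n·σ₀²)/(σ₀²σ²) = 366.2741/(91.2025·1.4641); posterior variance σₙ² = σ₀²σ²/(σ² + n·σ₀²) = 91.2025·1.4641/366.2741 = 0.364562.
Posterior SD = √σₙ² = √(91.2025·1.4641/366.2741) = 0.6038.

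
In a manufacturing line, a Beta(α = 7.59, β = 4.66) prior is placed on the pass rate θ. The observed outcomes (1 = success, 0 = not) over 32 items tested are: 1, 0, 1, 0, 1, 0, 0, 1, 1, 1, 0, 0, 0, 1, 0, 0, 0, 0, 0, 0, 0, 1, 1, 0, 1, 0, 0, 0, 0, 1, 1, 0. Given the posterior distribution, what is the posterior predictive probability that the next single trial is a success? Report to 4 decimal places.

0.4427

The Beta prior is conjugate to a Binomial/Bernoulli likelihood; the update adds successes to α and failures to β.
Posterior: Beta(α+k, β+n−k) = Beta(7.59+12, 4.66+20) = Beta(19.59, 24.66).
For a single future Bernoulli trial, P(success | data) = α/(α+β) = 0.4427.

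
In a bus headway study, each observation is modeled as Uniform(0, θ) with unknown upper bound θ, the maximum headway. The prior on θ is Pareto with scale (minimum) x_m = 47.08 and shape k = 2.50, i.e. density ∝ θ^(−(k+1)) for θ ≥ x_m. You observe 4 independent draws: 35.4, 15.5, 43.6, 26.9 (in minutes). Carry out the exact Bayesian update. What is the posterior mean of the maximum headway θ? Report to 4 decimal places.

A Pareto(scale x_m, shape k) prior on the upper bound θ of Uniform(0, θ) is conjugate: posterior is Pareto(max(x_m, max xᵢ), k + n).
Sample maximum = 43.6; prior scale x_m = 47.08 → posterior scale = max = 47.08.
Posterior shape = 2.50 + 4 = 6.50.
E[θ|data] = k·x_m/(k−1) = 6.50·47.08/5.50 = 55.6400.

55.6400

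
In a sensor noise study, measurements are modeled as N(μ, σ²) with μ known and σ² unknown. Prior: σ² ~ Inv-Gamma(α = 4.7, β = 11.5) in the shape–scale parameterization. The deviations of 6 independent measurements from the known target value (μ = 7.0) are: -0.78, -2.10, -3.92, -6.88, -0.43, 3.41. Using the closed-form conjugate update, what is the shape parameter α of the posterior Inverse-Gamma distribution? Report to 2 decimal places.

With known mean μ and an Inverse-Gamma(α, β) prior on σ², the Normal likelihood is conjugate: posterior is Inv-Gamma(α + n/2, β + Σ(xᵢ−μ)²/2).
Σ(xᵢ−μ)² = (-0.78)² + (-2.10)² + (-3.92)² + (-6.88)² + (-0.43)² + (3.41)² = 79.5322.
Posterior: Inv-Gamma(4.7 + 6/2, 11.5 + 79.5322/2) = Inv-Gamma(7.70, 51.26610).
Posterior α = 7.70.

7.70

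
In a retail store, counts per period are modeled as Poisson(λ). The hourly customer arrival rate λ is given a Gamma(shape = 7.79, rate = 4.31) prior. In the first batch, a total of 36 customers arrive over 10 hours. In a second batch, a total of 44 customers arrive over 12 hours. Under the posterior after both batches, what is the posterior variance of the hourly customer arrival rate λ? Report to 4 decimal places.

With a Gamma(shape α, rate β) prior, the Poisson likelihood is conjugate: the posterior is Gamma(α + ΣXᵢ, β + n).
After batch 1: Gamma(α+S, β+n) = Gamma(7.79+36, 4.31+10) = Gamma(43.79, 14.31).
After batch 2: Gamma(α+S, β+n) = Gamma(43.79+44, 14.31+12) = Gamma(87.79, 26.31).
Var = α/β² = 87.79/26.31² = 0.1268.

0.1268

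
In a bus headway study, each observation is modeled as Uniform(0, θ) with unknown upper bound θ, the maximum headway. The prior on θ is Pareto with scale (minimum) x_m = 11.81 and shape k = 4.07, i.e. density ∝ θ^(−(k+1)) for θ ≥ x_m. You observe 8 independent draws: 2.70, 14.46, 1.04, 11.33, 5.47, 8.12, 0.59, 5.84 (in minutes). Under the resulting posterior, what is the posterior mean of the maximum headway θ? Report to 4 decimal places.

15.7662

A Pareto(scale x_m, shape k) prior on the upper bound θ of Uniform(0, θ) is conjugate: posterior is Pareto(max(x_m, max xᵢ), k + n).
Sample maximum = 14.46; prior scale x_m = 11.81 → posterior scale = max = 14.46.
Posterior shape = 4.07 + 8 = 12.07.
E[θ|data] = k·x_m/(k−1) = 12.07·14.46/11.07 = 15.7662.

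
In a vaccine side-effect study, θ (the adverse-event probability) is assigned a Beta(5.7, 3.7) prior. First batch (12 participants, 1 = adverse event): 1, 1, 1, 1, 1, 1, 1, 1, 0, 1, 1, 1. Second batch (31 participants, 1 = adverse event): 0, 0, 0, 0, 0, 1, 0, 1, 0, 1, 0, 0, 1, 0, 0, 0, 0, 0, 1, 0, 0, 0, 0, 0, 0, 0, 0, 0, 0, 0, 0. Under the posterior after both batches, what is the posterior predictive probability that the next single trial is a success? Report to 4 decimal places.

The Beta prior is conjugate to a Binomial/Bernoulli likelihood; the update adds successes to α and failures to β.
After batch 1: Beta(5.7+11, 3.7+1) = Beta(16.7, 4.7).
After batch 2: Beta(16.7+5, 4.7+26) = Beta(21.7, 30.7).
For a single future Bernoulli trial, P(success | data) = α/(α+β) = 0.4141.

0.4141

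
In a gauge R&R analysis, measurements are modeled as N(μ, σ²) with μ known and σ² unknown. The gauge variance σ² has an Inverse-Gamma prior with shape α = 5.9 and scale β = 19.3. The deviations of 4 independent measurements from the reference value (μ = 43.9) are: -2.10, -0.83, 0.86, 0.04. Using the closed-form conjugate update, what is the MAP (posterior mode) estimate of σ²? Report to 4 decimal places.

2.4966

With known mean μ and an Inverse-Gamma(α, β) prior on σ², the Normal likelihood is conjugate: posterior is Inv-Gamma(α + n/2, β + Σ(xᵢ−μ)²/2).
Σ(xᵢ−μ)² = (-2.10)² + (-0.83)² + (0.86)² + (0.04)² = 5.8401.
Posterior: Inv-Gamma(5.9 + 4/2, 19.3 + 5.8401/2) = Inv-Gamma(7.90, 22.22005).
Mode = β/(α+1) = 22.22005/8.90 = 2.4966.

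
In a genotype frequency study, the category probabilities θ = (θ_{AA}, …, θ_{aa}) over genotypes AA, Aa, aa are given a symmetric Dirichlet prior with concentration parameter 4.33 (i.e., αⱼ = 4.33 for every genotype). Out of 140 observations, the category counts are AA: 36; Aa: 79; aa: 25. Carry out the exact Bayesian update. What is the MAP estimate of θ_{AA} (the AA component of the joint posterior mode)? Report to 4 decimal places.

0.2622

The Dirichlet prior is conjugate to the Multinomial likelihood: each posterior αⱼ = prior αⱼ + observed count nⱼ.
Posterior concentration: (40.33, 83.33, 29.33), total = 152.99.
Joint mode component: (α_{AA}−1)/(Σα−K) = 39.33/149.99 = 0.2622.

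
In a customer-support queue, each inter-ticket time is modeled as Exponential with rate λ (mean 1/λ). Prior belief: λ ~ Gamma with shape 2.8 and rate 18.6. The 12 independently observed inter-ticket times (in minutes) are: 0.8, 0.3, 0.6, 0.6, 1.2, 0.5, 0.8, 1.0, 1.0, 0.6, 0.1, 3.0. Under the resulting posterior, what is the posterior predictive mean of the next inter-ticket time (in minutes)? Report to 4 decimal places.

2.1087

With a Gamma(shape α, rate β) prior on the exponential rate λ, the posterior after n observations with total T = Σxᵢ is Gamma(α+n, β+T).
Sum of observations T = 10.5 minutes; n = 12.
Posterior: Gamma(2.8+12, 18.6+10.5) = Gamma(14.8, 29.1).
The predictive distribution for the next observation is Lomax; its mean is β/(α−1) = 29.1/13.8 = 2.1087.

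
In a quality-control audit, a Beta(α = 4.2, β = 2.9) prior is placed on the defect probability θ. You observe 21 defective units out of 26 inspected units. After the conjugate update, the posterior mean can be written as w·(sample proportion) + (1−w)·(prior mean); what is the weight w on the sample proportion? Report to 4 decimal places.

The Beta prior is conjugate to a Binomial/Bernoulli likelihood; the update adds successes to α and failures to β.
Posterior mean = (α₀+k)/(α₀+β₀+n) = [n/(α₀+β₀+n)]·(k/n) + [(α₀+β₀)/(α₀+β₀+n)]·α₀/(α₀+β₀), so only n and the prior enter the weight.
The weight on the data is w = n/(α₀+β₀+n) = 26/(4.2+2.9+26) = 26/33.1 = 0.7855.

0.7855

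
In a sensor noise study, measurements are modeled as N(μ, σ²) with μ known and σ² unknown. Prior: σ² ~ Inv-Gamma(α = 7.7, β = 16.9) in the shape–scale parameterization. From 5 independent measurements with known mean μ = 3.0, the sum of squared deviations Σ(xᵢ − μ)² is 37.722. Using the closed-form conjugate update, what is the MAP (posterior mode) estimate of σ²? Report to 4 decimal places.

With known mean μ and an Inverse-Gamma(α, β) prior on σ², the Normal likelihood is conjugate: posterior is Inv-Gamma(α + n/2, β + Σ(xᵢ−μ)²/2).
Posterior: Inv-Gamma(7.7 + 5/2, 16.9 + 37.722/2) = Inv-Gamma(10.20, 35.7610).
Mode = β/(α+1) = 35.7610/11.20 = 3.1929.

3.1929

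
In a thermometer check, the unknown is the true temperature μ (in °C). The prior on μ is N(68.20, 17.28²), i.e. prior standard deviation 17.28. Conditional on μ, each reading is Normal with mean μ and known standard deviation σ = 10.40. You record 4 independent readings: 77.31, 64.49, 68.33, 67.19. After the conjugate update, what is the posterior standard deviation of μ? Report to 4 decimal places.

For Normal data with known variance σ², a Normal(μ₀, σ₀²) prior on μ is conjugate. Posterior precision = 1/σ₀² + n/σ²; posterior mean is the precision-weighted average of μ₀ and x̄.
σ₀² = 17.28² = 298.5984, σ² = 10.40² = 108.16; σ² + n·σ₀² = 108.16 + 4·298.5984 = 1302.5536.
Posterior precision = 1/σ₀² + n/σ² = 1/298.5984 + 4/108.16 = (σ² + n·σ₀²)/(σ₀²σ²) = 1302.5536/(298.5984·108.16); posterior variance σₙ² = σ₀²σ²/(σ² + n·σ₀²) = 298.5984·108.16/1302.5536 = 24.794682.
Posterior SD = √σₙ² = √(298.5984·108.16/1302.5536) = 4.9794.

4.9794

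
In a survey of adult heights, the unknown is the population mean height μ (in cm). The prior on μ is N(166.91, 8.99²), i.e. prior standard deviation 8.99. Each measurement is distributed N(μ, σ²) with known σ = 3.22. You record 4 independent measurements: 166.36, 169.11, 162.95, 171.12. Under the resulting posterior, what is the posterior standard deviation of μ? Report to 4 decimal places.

For Normal data with known variance σ², a Normal(μ₀, σ₀²) prior on μ is conjugate. Posterior precision = 1/σ₀² + n/σ²; posterior mean is the precision-weighted average of μ₀ and x̄.
σ₀² = 8.99² = 80.8201, σ² = 3.22² = 10.3684; σ² + n·σ₀² = 10.3684 + 4·80.8201 = 333.6488.
Posterior precision = 1/σ₀² + n/σ² = 1/80.8201 + 4/10.3684 = (σ² + n·σ₀²)/(σ₀²σ²) = 333.6488/(80.8201·10.3684); posterior variance σₙ² = σ₀²σ²/(σ² + n·σ₀²) = 80.8201·10.3684/333.6488 = 2.511548.
Posterior SD = √σₙ² = √(80.8201·10.3684/333.6488) = 1.5848.

1.5848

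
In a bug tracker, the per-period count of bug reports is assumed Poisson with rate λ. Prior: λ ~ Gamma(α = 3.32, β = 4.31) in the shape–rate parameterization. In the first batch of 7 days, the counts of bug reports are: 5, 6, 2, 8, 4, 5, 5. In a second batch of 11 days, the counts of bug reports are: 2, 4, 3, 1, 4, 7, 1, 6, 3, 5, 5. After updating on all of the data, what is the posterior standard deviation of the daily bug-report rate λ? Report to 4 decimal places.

0.3992

With a Gamma(shape α, rate β) prior, the Poisson likelihood is conjugate: the posterior is Gamma(α + ΣXᵢ, β + n).
Batch 1: sum of counts S = 35 over n = 7 days.
After batch 1: Gamma(α+S, β+n) = Gamma(3.32+35, 4.31+7) = Gamma(38.32, 11.31).
Batch 2: sum of counts S = 41 over n = 11 days.
After batch 2: Gamma(α+S, β+n) = Gamma(38.32+41, 11.31+11) = Gamma(79.32, 22.31).
SD = √α/β = √79.32/22.31 = 0.3992.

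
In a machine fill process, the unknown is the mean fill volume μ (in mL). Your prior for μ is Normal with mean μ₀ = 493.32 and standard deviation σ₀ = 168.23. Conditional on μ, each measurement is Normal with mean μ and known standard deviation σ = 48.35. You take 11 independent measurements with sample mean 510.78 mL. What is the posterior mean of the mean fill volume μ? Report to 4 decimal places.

For Normal data with known variance σ², a Normal(μ₀, σ₀²) prior on μ is conjugate. Posterior precision = 1/σ₀² + n/σ²; posterior mean is the precision-weighted average of μ₀ and x̄.
n·x̄ = 11·510.78 = 5618.58.
σ₀² = 168.23² = 28301.3329, σ² = 48.35² = 2337.7225; σ² + n·σ₀² = 2337.7225 + 11·28301.3329 = 313652.3844.
Posterior mean = (μ₀/σ₀² + n·x̄/σ²)/(1/σ₀² + n/σ²) = (σ²·μ₀ + σ₀²·n·x̄)/(σ² + n·σ₀²) = (2337.7225·493.32 + 28301.3329·5618.58)/313652.3844 = 160166548.268982/313652.3844 = 510.6499.

510.6499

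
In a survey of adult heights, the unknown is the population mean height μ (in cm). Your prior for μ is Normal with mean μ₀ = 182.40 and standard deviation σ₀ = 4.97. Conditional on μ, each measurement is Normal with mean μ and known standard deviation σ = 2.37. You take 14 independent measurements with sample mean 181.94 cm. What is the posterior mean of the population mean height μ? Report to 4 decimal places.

For Normal data with known variance σ², a Normal(μ₀, σ₀²) prior on μ is conjugate. Posterior precision = 1/σ₀² + n/σ²; posterior mean is the precision-weighted average of μ₀ and x̄.
n·x̄ = 14·181.94 = 2547.16.
σ₀² = 4.97² = 24.7009, σ² = 2.37² = 5.6169; σ² + n·σ₀² = 5.6169 + 14·24.7009 = 351.4295.
Posterior mean = (μ₀/σ₀² + n·x̄/σ²)/(1/σ₀² + n/σ²) = (σ²·μ₀ + σ₀²·n·x̄)/(σ² + n·σ₀²) = (5.6169·182.40 + 24.7009·2547.16)/351.4295 = 63941.667004/351.4295 = 181.9474.

181.9474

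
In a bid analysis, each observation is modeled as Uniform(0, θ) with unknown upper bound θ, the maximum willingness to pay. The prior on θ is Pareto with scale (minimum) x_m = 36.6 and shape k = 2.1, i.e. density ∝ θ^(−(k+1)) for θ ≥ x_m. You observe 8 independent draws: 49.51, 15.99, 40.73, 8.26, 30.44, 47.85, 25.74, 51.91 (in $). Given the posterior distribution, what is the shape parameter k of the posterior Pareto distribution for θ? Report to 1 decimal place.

A Pareto(scale x_m, shape k) prior on the upper bound θ of Uniform(0, θ) is conjugate: posterior is Pareto(max(x_m, max xᵢ), k + n).
Sample maximum = 51.91; prior scale x_m = 36.6 → posterior scale = max = 51.91.
Posterior shape = 2.1 + 8 = 10.1.
Posterior shape k = 10.1.

10.1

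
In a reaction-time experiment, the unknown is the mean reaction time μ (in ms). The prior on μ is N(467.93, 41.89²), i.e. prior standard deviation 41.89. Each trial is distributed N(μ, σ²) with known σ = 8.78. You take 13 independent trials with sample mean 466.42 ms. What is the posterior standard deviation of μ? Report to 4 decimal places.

For Normal data with known variance σ², a Normal(μ₀, σ₀²) prior on μ is conjugate. Posterior precision = 1/σ₀² + n/σ²; posterior mean is the precision-weighted average of μ₀ and x̄.
σ₀² = 41.89² = 1754.7721, σ² = 8.78² = 77.0884; σ² + n·σ₀² = 77.0884 + 13·1754.7721 = 22889.1257.
Posterior precision = 1/σ₀² + n/σ² = 1/1754.7721 + 13/77.0884 = (σ² + n·σ₀²)/(σ₀²σ²) = 22889.1257/(1754.7721·77.0884); posterior variance σₙ² = σ₀²σ²/(σ² + n·σ₀²) = 1754.7721·77.0884/22889.1257 = 5.909906.
Posterior SD = √σₙ² = √(1754.7721·77.0884/22889.1257) = 2.4310.

2.4310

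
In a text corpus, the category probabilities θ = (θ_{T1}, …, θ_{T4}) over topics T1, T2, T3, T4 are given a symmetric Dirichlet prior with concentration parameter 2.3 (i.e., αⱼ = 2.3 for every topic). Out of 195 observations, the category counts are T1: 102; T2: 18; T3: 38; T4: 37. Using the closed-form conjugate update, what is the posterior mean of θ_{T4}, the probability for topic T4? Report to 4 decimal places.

The Dirichlet prior is conjugate to the Multinomial likelihood: each posterior αⱼ = prior αⱼ + observed count nⱼ.
Posterior concentration: (104.3, 20.3, 40.3, 39.3), total = 204.2.
E[θ_{T4}|data] = α_{T4}/Σα = 39.3/204.2 = 0.1925.

0.1925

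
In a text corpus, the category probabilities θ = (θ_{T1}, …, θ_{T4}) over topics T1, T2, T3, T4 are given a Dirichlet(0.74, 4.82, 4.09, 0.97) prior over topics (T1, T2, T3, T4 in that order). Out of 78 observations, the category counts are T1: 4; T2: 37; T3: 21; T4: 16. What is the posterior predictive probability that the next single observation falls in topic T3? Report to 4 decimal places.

0.2831

The Dirichlet prior is conjugate to the Multinomial likelihood: each posterior αⱼ = prior αⱼ + observed count nⱼ.
Posterior concentration: (4.74, 41.82, 25.09, 16.97), total = 88.62.
P(next = T3 | data) = α_{T3}/Σα = 0.2831.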